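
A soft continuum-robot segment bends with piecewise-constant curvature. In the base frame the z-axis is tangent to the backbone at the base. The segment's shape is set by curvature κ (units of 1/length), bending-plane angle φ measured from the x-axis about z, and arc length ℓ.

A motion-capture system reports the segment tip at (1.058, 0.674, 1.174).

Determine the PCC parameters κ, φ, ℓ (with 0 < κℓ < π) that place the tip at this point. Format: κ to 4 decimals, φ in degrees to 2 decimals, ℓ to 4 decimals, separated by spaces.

ρ = √(x²+y²) = √(1.058² + 0.674²) = 1.25445
φ = atan2(y, x) mod 360° = atan2(0.674, 1.058) = 32.4992°
|p|² = ρ² + z² = 1.25445² + 1.174² = 2.95192
κ = 2ρ / |p|² = 2×1.25445 / 2.95192 = 0.84992
θ = 2·atan2(ρ, z) = 2·atan2(1.25445, 1.174) = 1.63703 rad
ℓ = θ/κ = 1.63703/0.84992 = 1.92609

0.8499 32.50 1.9261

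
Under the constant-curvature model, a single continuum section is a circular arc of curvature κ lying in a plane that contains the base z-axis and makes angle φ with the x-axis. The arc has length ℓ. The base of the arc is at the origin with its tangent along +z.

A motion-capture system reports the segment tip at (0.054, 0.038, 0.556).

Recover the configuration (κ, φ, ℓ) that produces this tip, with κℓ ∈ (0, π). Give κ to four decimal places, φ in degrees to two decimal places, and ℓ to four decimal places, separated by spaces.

ρ = √(x²+y²) = √(0.054² + 0.038²) = 0.06603
φ = atan2(y, x) mod 360° = atan2(0.038, 0.054) = 35.1342°
|p|² = ρ² + z² = 0.06603² + 0.556² = 0.31350
κ = 2ρ / |p|² = 2×0.06603 / 0.31350 = 0.42125
θ = 2·atan2(ρ, z) = 2·atan2(0.06603, 0.556) = 0.23641 rad
ℓ = θ/κ = 0.23641/0.42125 = 0.56121

0.4213 35.13 0.5612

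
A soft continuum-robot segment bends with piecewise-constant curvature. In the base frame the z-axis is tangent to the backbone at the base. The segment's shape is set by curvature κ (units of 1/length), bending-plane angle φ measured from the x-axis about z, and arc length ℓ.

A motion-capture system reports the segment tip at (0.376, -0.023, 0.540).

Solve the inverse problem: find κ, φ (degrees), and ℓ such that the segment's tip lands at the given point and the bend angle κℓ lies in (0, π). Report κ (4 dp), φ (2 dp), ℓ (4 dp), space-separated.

1.7379 356.50 0.7010

ρ = √(x²+y²) = √(0.376² + -0.023²) = 0.37670
φ = atan2(y, x) mod 360° = atan2(-0.023, 0.376) = 356.4996°
|p|² = ρ² + z² = 0.37670² + 0.540² = 0.43351
κ = 2ρ / |p|² = 2×0.37670 / 0.43351 = 1.73794
θ = 2·atan2(ρ, z) = 2·atan2(0.37670, 0.540) = 1.21822 rad
ℓ = θ/κ = 1.21822/1.73794 = 0.70096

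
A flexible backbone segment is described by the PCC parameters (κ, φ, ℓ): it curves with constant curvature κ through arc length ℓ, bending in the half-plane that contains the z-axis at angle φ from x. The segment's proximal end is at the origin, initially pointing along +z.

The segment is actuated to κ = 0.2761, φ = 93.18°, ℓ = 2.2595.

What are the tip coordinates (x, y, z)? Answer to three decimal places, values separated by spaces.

-0.038 0.681 2.116

θ = κ·ℓ = 0.2761 × 2.2595 = 0.62385 rad
ρ = (1 − cos θ)/κ = (1 − 0.81164)/0.2761 = 0.68223
z = sin θ / κ = 0.58416/0.2761 = 2.11576
x = ρ cos φ = 0.68223 × cos(93.18°) = -0.03785
y = ρ sin φ = 0.68223 × sin(93.18°) = 0.68118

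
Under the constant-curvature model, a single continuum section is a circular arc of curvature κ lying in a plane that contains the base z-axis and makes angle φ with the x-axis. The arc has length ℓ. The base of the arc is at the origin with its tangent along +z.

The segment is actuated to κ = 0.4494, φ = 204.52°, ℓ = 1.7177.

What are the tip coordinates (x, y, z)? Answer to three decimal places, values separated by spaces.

-0.574 -0.262 1.552

θ = κ·ℓ = 0.4494 × 1.7177 = 0.77193 rad
ρ = (1 − cos θ)/κ = (1 − 0.71656)/0.4494 = 0.63070
z = sin θ / κ = 0.69752/0.4494 = 1.55212
x = ρ cos φ = 0.63070 × cos(204.52°) = -0.57382
y = ρ sin φ = 0.63070 × sin(204.52°) = -0.26175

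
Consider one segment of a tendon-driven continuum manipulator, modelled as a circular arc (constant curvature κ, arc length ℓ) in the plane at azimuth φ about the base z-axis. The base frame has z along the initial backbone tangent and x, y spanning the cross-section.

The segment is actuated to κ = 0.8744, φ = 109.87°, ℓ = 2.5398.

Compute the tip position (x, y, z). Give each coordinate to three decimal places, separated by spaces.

θ = κ·ℓ = 0.8744 × 2.5398 = 2.22080 rad
ρ = (1 − cos θ)/κ = (1 − -0.60519)/0.8744 = 1.83576
z = sin θ / κ = 0.79608/0.8744 = 0.91043
x = ρ cos φ = 1.83576 × cos(109.87°) = -0.62395
y = ρ sin φ = 1.83576 × sin(109.87°) = 1.72647

-0.624 1.726 0.910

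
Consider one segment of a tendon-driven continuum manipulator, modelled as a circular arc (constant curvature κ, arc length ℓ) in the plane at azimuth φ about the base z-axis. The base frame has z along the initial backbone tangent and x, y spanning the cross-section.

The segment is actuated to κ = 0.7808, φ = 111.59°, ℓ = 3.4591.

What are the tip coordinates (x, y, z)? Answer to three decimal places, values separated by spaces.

-0.897 2.268 0.546

θ = κ·ℓ = 0.7808 × 3.4591 = 2.70087 rad
ρ = (1 − cos θ)/κ = (1 − -0.90444)/0.7808 = 2.43909
z = sin θ / κ = 0.42660/0.7808 = 0.54636
x = ρ cos φ = 2.43909 × cos(111.59°) = -0.89749
y = ρ sin φ = 2.43909 × sin(111.59°) = 2.26797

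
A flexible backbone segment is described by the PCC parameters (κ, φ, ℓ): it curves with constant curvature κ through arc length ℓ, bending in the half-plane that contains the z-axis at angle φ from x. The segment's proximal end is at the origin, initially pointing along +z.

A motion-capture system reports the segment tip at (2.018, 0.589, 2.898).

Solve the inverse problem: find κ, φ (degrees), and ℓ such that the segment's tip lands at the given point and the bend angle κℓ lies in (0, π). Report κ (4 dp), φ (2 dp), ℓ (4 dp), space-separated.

ρ = √(x²+y²) = √(2.018² + 0.589²) = 2.10220
φ = atan2(y, x) mod 360° = atan2(0.589, 2.018) = 16.2711°
|p|² = ρ² + z² = 2.10220² + 2.898² = 12.81765
κ = 2ρ / |p|² = 2×2.10220 / 12.81765 = 0.32802
θ = 2·atan2(ρ, z) = 2·atan2(2.10220, 2.898) = 1.25514 rad
ℓ = θ/κ = 1.25514/0.32802 = 3.82644

0.3280 16.27 3.8264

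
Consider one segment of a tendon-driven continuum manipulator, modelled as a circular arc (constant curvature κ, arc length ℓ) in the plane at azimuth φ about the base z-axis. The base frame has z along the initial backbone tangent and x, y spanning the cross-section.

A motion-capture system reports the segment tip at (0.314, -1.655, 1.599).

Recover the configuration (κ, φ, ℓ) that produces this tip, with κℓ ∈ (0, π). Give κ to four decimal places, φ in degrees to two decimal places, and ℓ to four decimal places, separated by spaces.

0.6245 280.74 2.5985

ρ = √(x²+y²) = √(0.314² + -1.655²) = 1.68452
φ = atan2(y, x) mod 360° = atan2(-1.655, 0.314) = 280.7429°
|p|² = ρ² + z² = 1.68452² + 1.599² = 5.39442
κ = 2ρ / |p|² = 2×1.68452 / 5.39442 = 0.62454
θ = 2·atan2(ρ, z) = 2·atan2(1.68452, 1.599) = 1.62288 rad
ℓ = θ/κ = 1.62288/0.62454 = 2.59850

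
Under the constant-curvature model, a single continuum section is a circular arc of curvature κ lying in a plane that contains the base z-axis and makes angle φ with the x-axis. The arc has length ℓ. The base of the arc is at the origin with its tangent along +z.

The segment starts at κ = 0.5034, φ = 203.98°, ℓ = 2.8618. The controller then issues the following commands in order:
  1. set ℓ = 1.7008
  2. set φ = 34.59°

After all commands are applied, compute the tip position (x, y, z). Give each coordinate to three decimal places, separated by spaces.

0.564 0.389 1.500

initial: κ=0.5034, φ=203.98°, ℓ=2.8618
cmd 1: set ℓ=1.7008 → (κ,φ,ℓ)=(0.5034,203.98°,1.7008) → tip=(-0.6256,-0.2783,1.5005)
cmd 2: set φ=34.59° → (κ,φ,ℓ)=(0.5034,34.59°,1.7008) → tip=(0.5637,0.3887,1.5005)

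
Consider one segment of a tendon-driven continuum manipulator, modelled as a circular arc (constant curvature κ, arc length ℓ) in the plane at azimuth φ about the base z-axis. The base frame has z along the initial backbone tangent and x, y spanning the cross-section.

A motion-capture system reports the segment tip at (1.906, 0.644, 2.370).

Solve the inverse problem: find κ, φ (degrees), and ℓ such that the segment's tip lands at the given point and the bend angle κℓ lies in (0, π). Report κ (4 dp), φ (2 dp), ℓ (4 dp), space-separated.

0.4163 18.67 3.3811

ρ = √(x²+y²) = √(1.906² + 0.644²) = 2.01186
φ = atan2(y, x) mod 360° = atan2(0.644, 1.906) = 18.6691°
|p|² = ρ² + z² = 2.01186² + 2.370² = 9.66447
κ = 2ρ / |p|² = 2×2.01186 / 9.66447 = 0.41634
θ = 2·atan2(ρ, z) = 2·atan2(2.01186, 2.370) = 1.40769 rad
ℓ = θ/κ = 1.40769/0.41634 = 3.38111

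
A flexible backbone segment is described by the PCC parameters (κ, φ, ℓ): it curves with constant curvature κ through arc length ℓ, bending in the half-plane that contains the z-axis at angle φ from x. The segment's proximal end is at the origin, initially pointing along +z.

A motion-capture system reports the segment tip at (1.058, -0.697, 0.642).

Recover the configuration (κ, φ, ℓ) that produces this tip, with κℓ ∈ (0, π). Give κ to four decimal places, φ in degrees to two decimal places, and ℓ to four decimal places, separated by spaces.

1.2561 326.62 1.7543

ρ = √(x²+y²) = √(1.058² + -0.697²) = 1.26695
φ = atan2(y, x) mod 360° = atan2(-0.697, 1.058) = 326.6235°
|p|² = ρ² + z² = 1.26695² + 0.642² = 2.01734
κ = 2ρ / |p|² = 2×1.26695 / 2.01734 = 1.25607
θ = 2·atan2(ρ, z) = 2·atan2(1.26695, 0.642) = 2.20356 rad
ℓ = θ/κ = 2.20356/1.25607 = 1.75434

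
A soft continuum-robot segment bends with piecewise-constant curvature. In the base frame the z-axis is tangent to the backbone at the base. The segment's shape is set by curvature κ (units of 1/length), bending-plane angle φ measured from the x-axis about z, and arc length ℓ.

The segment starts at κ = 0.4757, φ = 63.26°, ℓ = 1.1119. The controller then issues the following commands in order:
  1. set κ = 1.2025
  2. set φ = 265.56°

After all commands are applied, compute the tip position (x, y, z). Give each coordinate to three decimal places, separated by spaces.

initial: κ=0.4757, φ=63.26°, ℓ=1.1119
cmd 1: set κ=1.2025 → (κ,φ,ℓ)=(1.2025,63.26°,1.1119) → tip=(0.2875,0.5707,0.8090)
cmd 2: set φ=265.56° → (κ,φ,ℓ)=(1.2025,265.56°,1.1119) → tip=(-0.0495,-0.6371,0.8090)

-0.049 -0.637 0.809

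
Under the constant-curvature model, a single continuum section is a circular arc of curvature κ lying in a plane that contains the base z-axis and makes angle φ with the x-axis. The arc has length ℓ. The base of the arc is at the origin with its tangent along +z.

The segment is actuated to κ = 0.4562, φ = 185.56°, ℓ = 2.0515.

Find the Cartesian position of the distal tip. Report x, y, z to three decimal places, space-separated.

-0.888 -0.086 1.765

θ = κ·ℓ = 0.4562 × 2.0515 = 0.93589 rad
ρ = (1 − cos θ)/κ = (1 − 0.59310)/0.4562 = 0.89194
z = sin θ / κ = 0.80513/0.4562 = 1.76486
x = ρ cos φ = 0.89194 × cos(185.56°) = -0.88774
y = ρ sin φ = 0.89194 × sin(185.56°) = -0.08642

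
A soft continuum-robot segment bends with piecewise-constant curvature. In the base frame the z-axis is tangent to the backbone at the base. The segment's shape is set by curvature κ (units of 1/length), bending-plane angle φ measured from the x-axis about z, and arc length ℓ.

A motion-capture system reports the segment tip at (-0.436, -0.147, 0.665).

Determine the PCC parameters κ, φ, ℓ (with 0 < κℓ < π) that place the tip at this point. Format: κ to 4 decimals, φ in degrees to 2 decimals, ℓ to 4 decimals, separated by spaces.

ρ = √(x²+y²) = √(-0.436² + -0.147²) = 0.46011
φ = atan2(y, x) mod 360° = atan2(-0.147, -0.436) = 198.6318°
|p|² = ρ² + z² = 0.46011² + 0.665² = 0.65393
κ = 2ρ / |p|² = 2×0.46011 / 0.65393 = 1.40723
θ = 2·atan2(ρ, z) = 2·atan2(0.46011, 0.665) = 1.21054 rad
ℓ = θ/κ = 1.21054/1.40723 = 0.86023

1.4072 198.63 0.8602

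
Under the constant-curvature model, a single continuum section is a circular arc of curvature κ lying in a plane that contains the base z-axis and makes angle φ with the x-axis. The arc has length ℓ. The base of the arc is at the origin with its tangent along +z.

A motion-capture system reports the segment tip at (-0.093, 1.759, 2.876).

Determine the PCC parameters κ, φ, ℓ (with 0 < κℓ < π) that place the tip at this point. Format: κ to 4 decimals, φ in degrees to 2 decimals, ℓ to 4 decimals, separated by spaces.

0.3097 93.03 3.5485

ρ = √(x²+y²) = √(-0.093² + 1.759²) = 1.76146
φ = atan2(y, x) mod 360° = atan2(1.759, -0.093) = 93.0265°
|p|² = ρ² + z² = 1.76146² + 2.876² = 11.37411
κ = 2ρ / |p|² = 2×1.76146 / 11.37411 = 0.30973
θ = 2·atan2(ρ, z) = 2·atan2(1.76146, 2.876) = 1.09907 rad
ℓ = θ/κ = 1.09907/0.30973 = 3.54848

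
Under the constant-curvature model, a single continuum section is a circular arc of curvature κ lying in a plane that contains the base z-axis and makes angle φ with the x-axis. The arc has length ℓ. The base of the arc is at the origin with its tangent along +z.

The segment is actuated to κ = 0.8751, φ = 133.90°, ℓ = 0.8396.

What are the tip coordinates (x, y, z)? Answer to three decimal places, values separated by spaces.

θ = κ·ℓ = 0.8751 × 0.8396 = 0.73473 rad
ρ = (1 − cos θ)/κ = (1 − 0.74201)/0.8751 = 0.29481
z = sin θ / κ = 0.67039/0.8751 = 0.76607
x = ρ cos φ = 0.29481 × cos(133.90°) = -0.20442
y = ρ sin φ = 0.29481 × sin(133.90°) = 0.21243

-0.204 0.212 0.766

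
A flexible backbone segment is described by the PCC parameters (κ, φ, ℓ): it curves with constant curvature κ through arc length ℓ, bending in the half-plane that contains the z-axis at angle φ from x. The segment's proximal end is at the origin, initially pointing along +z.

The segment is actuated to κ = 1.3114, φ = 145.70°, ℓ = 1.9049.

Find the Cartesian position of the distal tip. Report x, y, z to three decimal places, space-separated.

θ = κ·ℓ = 1.3114 × 1.9049 = 2.49809 rad
ρ = (1 − cos θ)/κ = (1 − -0.80000)/1.3114 = 1.37258
z = sin θ / κ = 0.60000/1.3114 = 0.45753
x = ρ cos φ = 1.37258 × cos(145.70°) = -1.13388
y = ρ sin φ = 1.37258 × sin(145.70°) = 0.77348

-1.134 0.773 0.458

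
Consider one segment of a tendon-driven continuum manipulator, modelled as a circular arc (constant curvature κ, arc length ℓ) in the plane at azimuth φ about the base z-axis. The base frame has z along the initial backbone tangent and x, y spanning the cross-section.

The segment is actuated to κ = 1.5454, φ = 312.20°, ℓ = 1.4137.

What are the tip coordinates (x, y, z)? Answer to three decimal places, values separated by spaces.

θ = κ·ℓ = 1.5454 × 1.4137 = 2.18473 rad
ρ = (1 − cos θ)/κ = (1 − -0.57609)/1.5454 = 1.01986
z = sin θ / κ = 0.81739/1.5454 = 0.52892
x = ρ cos φ = 1.01986 × cos(312.20°) = 0.68506
y = ρ sin φ = 1.01986 × sin(312.20°) = -0.75552

0.685 -0.756 0.529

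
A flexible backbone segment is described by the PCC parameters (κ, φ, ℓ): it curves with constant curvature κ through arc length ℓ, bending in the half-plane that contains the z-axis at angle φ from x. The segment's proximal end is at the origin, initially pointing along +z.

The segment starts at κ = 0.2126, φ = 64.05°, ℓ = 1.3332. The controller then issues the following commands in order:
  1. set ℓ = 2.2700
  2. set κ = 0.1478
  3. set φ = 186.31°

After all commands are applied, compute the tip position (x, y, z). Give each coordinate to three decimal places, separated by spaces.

initial: κ=0.2126, φ=64.05°, ℓ=1.3332
cmd 1: set ℓ=2.2700 → (κ,φ,ℓ)=(0.2126,64.05°,2.2700) → tip=(0.2351,0.4830,2.1829)
cmd 2: set κ=0.1478 → (κ,φ,ℓ)=(0.1478,64.05°,2.2700) → tip=(0.1651,0.3392,2.2277)
cmd 3: set φ=186.31° → (κ,φ,ℓ)=(0.1478,186.31°,2.2700) → tip=(-0.3750,-0.0415,2.2277)

-0.375 -0.041 2.228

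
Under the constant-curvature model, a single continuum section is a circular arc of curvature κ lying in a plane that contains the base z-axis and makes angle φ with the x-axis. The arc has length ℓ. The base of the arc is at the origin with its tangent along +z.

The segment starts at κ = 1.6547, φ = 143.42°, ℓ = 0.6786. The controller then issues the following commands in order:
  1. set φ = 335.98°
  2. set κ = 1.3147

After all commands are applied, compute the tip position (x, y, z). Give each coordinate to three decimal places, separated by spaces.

initial: κ=1.6547, φ=143.42°, ℓ=0.6786
cmd 1: set φ=335.98° → (κ,φ,ℓ)=(1.6547,335.98°,0.6786) → tip=(0.3129,-0.1395,0.5447)
cmd 2: set κ=1.3147 → (κ,φ,ℓ)=(1.3147,335.98°,0.6786) → tip=(0.2586,-0.1153,0.5921)

0.259 -0.115 0.592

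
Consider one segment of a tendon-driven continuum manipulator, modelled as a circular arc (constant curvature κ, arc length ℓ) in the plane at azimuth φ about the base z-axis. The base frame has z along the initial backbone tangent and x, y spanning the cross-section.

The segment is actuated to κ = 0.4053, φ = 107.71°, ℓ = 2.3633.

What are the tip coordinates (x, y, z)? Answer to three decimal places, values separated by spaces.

-0.319 0.998 2.018

θ = κ·ℓ = 0.4053 × 2.3633 = 0.95785 rad
ρ = (1 − cos θ)/κ = (1 − 0.57528)/0.4053 = 1.04791
z = sin θ / κ = 0.81795/0.4053 = 2.01814
x = ρ cos φ = 1.04791 × cos(107.71°) = -0.31877
y = ρ sin φ = 1.04791 × sin(107.71°) = 0.99824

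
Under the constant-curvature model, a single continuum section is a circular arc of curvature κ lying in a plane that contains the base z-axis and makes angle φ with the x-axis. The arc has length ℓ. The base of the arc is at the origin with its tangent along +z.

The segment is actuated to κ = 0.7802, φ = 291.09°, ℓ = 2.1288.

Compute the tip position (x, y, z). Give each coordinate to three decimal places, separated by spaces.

θ = κ·ℓ = 0.7802 × 2.1288 = 1.66089 rad
ρ = (1 − cos θ)/κ = (1 − -0.08997)/0.7802 = 1.39704
z = sin θ / κ = 0.99594/0.7802 = 1.27652
x = ρ cos φ = 1.39704 × cos(291.09°) = 0.50270
y = ρ sin φ = 1.39704 × sin(291.09°) = -1.30346

0.503 -1.303 1.277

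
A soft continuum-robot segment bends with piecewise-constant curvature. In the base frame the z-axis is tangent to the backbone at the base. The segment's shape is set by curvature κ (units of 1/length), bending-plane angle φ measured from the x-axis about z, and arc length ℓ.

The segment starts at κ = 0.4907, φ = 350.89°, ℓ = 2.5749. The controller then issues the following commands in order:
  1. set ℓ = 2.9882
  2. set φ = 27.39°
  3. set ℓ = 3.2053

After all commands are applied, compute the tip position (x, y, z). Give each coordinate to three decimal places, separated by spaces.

1.813 0.939 2.038

initial: κ=0.4907, φ=350.89°, ℓ=2.5749
cmd 1: set ℓ=2.9882 → (κ,φ,ℓ)=(0.4907,350.89°,2.9882) → tip=(1.8023,-0.2890,2.0268)
cmd 2: set φ=27.39° → (κ,φ,ℓ)=(0.4907,27.39°,2.9882) → tip=(1.6207,0.8397,2.0268)
cmd 3: set ℓ=3.2053 → (κ,φ,ℓ)=(0.4907,27.39°,3.2053) → tip=(1.8131,0.9394,2.0379)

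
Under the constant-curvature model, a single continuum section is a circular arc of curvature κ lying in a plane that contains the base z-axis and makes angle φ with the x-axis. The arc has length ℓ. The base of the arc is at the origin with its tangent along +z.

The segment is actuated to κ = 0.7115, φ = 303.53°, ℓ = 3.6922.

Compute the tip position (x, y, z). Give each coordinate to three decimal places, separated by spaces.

1.452 -2.191 0.692

θ = κ·ℓ = 0.7115 × 3.6922 = 2.62700 rad
ρ = (1 − cos θ)/κ = (1 − -0.87049)/0.7115 = 2.62894
z = sin θ / κ = 0.49218/0.7115 = 0.69175
x = ρ cos φ = 2.62894 × cos(303.53°) = 1.45216
y = ρ sin φ = 2.62894 × sin(303.53°) = -2.19148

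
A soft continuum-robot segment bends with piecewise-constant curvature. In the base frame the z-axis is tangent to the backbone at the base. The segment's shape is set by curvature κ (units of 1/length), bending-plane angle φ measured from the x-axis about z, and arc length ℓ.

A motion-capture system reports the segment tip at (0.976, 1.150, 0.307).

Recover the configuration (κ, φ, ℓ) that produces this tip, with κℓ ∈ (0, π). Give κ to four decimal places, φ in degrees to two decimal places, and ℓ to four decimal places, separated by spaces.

1.2732 49.68 2.1520

ρ = √(x²+y²) = √(0.976² + 1.150²) = 1.50834
φ = atan2(y, x) mod 360° = atan2(1.150, 0.976) = 49.6789°
|p|² = ρ² + z² = 1.50834² + 0.307² = 2.36932
κ = 2ρ / |p|² = 2×1.50834 / 2.36932 = 1.27322
θ = 2·atan2(ρ, z) = 2·atan2(1.50834, 0.307) = 2.74001 rad
ℓ = θ/κ = 2.74001/1.27322 = 2.15203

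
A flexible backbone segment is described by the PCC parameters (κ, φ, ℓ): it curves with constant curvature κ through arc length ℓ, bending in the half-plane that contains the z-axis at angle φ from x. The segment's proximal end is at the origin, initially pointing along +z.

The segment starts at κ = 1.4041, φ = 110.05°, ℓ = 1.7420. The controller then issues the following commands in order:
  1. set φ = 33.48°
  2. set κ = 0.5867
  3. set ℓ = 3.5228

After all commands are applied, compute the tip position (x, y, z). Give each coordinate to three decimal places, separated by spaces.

2.098 1.388 1.499

initial: κ=1.4041, φ=110.05°, ℓ=1.7420
cmd 1: set φ=33.48° → (κ,φ,ℓ)=(1.4041,33.48°,1.7420) → tip=(1.0500,0.6945,0.4564)
cmd 2: set κ=0.5867 → (κ,φ,ℓ)=(0.5867,33.48°,1.7420) → tip=(0.6801,0.4498,1.4542)
cmd 3: set ℓ=3.5228 → (κ,φ,ℓ)=(0.5867,33.48°,3.5228) → tip=(2.0983,1.3878,1.4990)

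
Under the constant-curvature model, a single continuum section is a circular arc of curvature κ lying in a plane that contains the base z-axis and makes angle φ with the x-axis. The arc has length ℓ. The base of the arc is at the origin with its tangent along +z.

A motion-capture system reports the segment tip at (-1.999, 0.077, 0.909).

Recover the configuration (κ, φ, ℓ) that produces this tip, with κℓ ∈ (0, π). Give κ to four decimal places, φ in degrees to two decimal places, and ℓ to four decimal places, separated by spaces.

ρ = √(x²+y²) = √(-1.999² + 0.077²) = 2.00048
φ = atan2(y, x) mod 360° = atan2(0.077, -1.999) = 177.7941°
|p|² = ρ² + z² = 2.00048² + 0.909² = 4.82821
κ = 2ρ / |p|² = 2×2.00048 / 4.82821 = 0.82866
θ = 2·atan2(ρ, z) = 2·atan2(2.00048, 0.909) = 2.28859 rad
ℓ = θ/κ = 2.28859/0.82866 = 2.76179

0.8287 177.79 2.7618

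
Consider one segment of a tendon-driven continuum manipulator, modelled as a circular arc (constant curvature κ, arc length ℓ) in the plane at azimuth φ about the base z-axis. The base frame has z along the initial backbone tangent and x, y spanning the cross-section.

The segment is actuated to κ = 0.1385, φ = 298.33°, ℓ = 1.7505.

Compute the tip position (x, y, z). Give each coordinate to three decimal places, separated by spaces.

θ = κ·ℓ = 0.1385 × 1.7505 = 0.24244 rad
ρ = (1 − cos θ)/κ = (1 − 0.97075)/0.1385 = 0.21116
z = sin θ / κ = 0.24008/0.1385 = 1.73340
x = ρ cos φ = 0.21116 × cos(298.33°) = 0.10021
y = ρ sin φ = 0.21116 × sin(298.33°) = -0.18587

0.100 -0.186 1.733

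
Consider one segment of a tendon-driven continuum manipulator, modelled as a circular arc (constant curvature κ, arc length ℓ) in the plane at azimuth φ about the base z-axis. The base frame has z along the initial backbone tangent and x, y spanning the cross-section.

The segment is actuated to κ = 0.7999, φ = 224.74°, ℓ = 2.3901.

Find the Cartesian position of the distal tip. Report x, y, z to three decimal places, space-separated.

-1.185 -1.174 1.178

θ = κ·ℓ = 0.7999 × 2.3901 = 1.91184 rad
ρ = (1 − cos θ)/κ = (1 − -0.33447)/0.7999 = 1.66830
z = sin θ / κ = 0.94241/0.7999 = 1.17815
x = ρ cos φ = 1.66830 × cos(224.74°) = -1.18501
y = ρ sin φ = 1.66830 × sin(224.74°) = -1.17430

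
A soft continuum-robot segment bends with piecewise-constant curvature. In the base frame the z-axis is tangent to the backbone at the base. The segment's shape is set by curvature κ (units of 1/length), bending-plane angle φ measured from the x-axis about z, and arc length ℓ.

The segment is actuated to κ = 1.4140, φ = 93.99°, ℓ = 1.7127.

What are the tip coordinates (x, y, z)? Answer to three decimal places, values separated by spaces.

-0.086 1.236 0.466

θ = κ·ℓ = 1.4140 × 1.7127 = 2.42176 rad
ρ = (1 − cos θ)/κ = (1 − -0.75191)/1.4140 = 1.23898
z = sin θ / κ = 0.65926/1.4140 = 0.46624
x = ρ cos φ = 1.23898 × cos(93.99°) = -0.08621
y = ρ sin φ = 1.23898 × sin(93.99°) = 1.23597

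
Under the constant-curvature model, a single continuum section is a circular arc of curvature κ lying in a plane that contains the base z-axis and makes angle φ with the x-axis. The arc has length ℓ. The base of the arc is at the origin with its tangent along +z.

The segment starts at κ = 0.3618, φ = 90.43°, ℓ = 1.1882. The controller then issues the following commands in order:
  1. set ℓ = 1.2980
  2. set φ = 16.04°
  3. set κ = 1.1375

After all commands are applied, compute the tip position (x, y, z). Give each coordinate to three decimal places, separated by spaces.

0.765 0.220 0.875

initial: κ=0.3618, φ=90.43°, ℓ=1.1882
cmd 1: set ℓ=1.2980 → (κ,φ,ℓ)=(0.3618,90.43°,1.2980) → tip=(-0.0022,0.2992,1.2508)
cmd 2: set φ=16.04° → (κ,φ,ℓ)=(0.3618,16.04°,1.2980) → tip=(0.2876,0.0827,1.2508)
cmd 3: set κ=1.1375 → (κ,φ,ℓ)=(1.1375,16.04°,1.2980) → tip=(0.7653,0.2200,0.8752)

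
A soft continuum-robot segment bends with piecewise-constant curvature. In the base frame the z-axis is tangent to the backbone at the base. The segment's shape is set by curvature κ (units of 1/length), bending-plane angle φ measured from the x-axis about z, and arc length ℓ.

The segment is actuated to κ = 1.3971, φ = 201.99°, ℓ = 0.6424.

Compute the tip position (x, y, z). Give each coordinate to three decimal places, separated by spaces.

-0.250 -0.101 0.560

θ = κ·ℓ = 1.3971 × 0.6424 = 0.89750 rad
ρ = (1 − cos θ)/κ = (1 − 0.62357)/1.3971 = 0.26944
z = sin θ / κ = 0.78177/1.3971 = 0.55957
x = ρ cos φ = 0.26944 × cos(201.99°) = -0.24984
y = ρ sin φ = 0.26944 × sin(201.99°) = -0.10089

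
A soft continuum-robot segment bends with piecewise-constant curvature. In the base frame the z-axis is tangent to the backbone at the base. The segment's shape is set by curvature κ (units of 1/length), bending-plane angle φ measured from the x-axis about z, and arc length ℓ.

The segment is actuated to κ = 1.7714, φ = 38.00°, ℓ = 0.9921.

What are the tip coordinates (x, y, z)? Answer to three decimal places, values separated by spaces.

0.527 0.412 0.555

θ = κ·ℓ = 1.7714 × 0.9921 = 1.75741 rad
ρ = (1 − cos θ)/κ = (1 − -0.18553)/1.7714 = 0.66926
z = sin θ / κ = 0.98264/1.7714 = 0.55472
x = ρ cos φ = 0.66926 × cos(38.00°) = 0.52738
y = ρ sin φ = 0.66926 × sin(38.00°) = 0.41204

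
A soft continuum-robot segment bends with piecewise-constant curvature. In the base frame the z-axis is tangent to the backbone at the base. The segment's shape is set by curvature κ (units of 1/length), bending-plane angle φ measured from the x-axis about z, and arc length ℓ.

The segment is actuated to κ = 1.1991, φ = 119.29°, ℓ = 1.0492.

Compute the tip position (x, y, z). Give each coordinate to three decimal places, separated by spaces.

-0.282 0.504 0.794

θ = κ·ℓ = 1.1991 × 1.0492 = 1.25810 rad
ρ = (1 − cos θ)/κ = (1 − 0.30763)/1.1991 = 0.57741
z = sin θ / κ = 0.95151/1.1991 = 0.79352
x = ρ cos φ = 0.57741 × cos(119.29°) = -0.28249
y = ρ sin φ = 0.57741 × sin(119.29°) = 0.50359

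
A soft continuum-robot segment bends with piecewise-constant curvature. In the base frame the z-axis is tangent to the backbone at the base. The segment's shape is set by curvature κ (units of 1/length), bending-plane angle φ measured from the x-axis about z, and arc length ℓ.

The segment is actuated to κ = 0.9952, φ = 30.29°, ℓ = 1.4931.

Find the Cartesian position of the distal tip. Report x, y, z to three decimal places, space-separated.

0.794 0.464 1.001

θ = κ·ℓ = 0.9952 × 1.4931 = 1.48593 rad
ρ = (1 − cos θ)/κ = (1 − 0.08476)/0.9952 = 0.91965
z = sin θ / κ = 0.99640/0.9952 = 1.00121
x = ρ cos φ = 0.91965 × cos(30.29°) = 0.79411
y = ρ sin φ = 0.91965 × sin(30.29°) = 0.46385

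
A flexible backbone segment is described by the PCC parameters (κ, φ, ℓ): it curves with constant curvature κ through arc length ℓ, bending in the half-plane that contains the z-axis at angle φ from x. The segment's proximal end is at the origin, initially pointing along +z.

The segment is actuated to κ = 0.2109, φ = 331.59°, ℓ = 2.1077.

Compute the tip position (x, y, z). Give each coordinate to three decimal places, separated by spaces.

θ = κ·ℓ = 0.2109 × 2.1077 = 0.44451 rad
ρ = (1 − cos θ)/κ = (1 − 0.90282)/0.2109 = 0.46079
z = sin θ / κ = 0.43002/0.2109 = 2.03897
x = ρ cos φ = 0.46079 × cos(331.59°) = 0.40529
y = ρ sin φ = 0.46079 × sin(331.59°) = -0.21923

0.405 -0.219 2.039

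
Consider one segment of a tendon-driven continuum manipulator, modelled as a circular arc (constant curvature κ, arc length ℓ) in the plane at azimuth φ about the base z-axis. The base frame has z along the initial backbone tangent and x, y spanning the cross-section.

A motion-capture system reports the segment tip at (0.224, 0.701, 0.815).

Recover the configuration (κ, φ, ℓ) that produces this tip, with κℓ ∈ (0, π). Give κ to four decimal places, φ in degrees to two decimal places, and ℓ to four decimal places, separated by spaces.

1.2206 72.28 1.2034

ρ = √(x²+y²) = √(0.224² + 0.701²) = 0.73592
φ = atan2(y, x) mod 360° = atan2(0.701, 0.224) = 72.2791°
|p|² = ρ² + z² = 0.73592² + 0.815² = 1.20580
κ = 2ρ / |p|² = 2×0.73592 / 1.20580 = 1.22063
θ = 2·atan2(ρ, z) = 2·atan2(0.73592, 0.815) = 1.46891 rad
ℓ = θ/κ = 1.46891/1.22063 = 1.20340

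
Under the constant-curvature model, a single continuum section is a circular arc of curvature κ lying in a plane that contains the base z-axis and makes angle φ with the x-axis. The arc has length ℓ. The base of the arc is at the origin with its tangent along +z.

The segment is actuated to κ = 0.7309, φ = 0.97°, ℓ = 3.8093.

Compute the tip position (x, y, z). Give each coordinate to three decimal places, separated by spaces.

θ = κ·ℓ = 0.7309 × 3.8093 = 2.78422 rad
ρ = (1 − cos θ)/κ = (1 − -0.93682)/0.7309 = 2.64991
z = sin θ / κ = 0.34982/0.7309 = 0.47861
x = ρ cos φ = 2.64991 × cos(0.97°) = 2.64953
y = ρ sin φ = 2.64991 × sin(0.97°) = 0.04486

2.650 0.045 0.479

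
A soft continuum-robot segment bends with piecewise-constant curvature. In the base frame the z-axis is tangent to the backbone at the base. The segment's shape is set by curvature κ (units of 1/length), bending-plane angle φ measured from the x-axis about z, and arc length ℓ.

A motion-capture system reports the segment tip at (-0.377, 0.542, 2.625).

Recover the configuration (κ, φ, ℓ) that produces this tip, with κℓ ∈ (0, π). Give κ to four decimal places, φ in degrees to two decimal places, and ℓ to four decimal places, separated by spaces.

0.1802 124.82 2.7343

ρ = √(x²+y²) = √(-0.377² + 0.542²) = 0.66022
φ = atan2(y, x) mod 360° = atan2(0.542, -0.377) = 124.8214°
|p|² = ρ² + z² = 0.66022² + 2.625² = 7.32652
κ = 2ρ / |p|² = 2×0.66022 / 7.32652 = 0.18023
θ = 2·atan2(ρ, z) = 2·atan2(0.66022, 2.625) = 0.49280 rad
ℓ = θ/κ = 0.49280/0.18023 = 2.73434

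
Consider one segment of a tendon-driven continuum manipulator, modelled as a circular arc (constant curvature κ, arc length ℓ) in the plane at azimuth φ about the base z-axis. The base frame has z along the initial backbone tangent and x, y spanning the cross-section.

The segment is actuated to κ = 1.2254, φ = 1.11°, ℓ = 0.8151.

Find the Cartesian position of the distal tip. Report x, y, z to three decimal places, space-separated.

0.374 0.007 0.686

θ = κ·ℓ = 1.2254 × 0.8151 = 0.99882 rad
ρ = (1 − cos θ)/κ = (1 − 0.54129)/1.2254 = 0.37433
z = sin θ / κ = 0.84083/1.2254 = 0.68617
x = ρ cos φ = 0.37433 × cos(1.11°) = 0.37426
y = ρ sin φ = 0.37433 × sin(1.11°) = 0.00725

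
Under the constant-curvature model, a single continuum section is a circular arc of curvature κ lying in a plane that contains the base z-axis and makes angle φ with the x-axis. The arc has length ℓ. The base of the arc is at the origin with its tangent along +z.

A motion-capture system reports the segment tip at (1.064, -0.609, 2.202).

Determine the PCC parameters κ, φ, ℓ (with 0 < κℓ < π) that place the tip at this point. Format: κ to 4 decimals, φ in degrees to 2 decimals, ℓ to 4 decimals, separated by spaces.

ρ = √(x²+y²) = √(1.064² + -0.609²) = 1.22596
φ = atan2(y, x) mod 360° = atan2(-0.609, 1.064) = 330.2145°
|p|² = ρ² + z² = 1.22596² + 2.202² = 6.35178
κ = 2ρ / |p|² = 2×1.22596 / 6.35178 = 0.38602
θ = 2·atan2(ρ, z) = 2·atan2(1.22596, 2.202) = 1.01602 rad
ℓ = θ/κ = 1.01602/0.38602 = 2.63203

0.3860 330.21 2.6320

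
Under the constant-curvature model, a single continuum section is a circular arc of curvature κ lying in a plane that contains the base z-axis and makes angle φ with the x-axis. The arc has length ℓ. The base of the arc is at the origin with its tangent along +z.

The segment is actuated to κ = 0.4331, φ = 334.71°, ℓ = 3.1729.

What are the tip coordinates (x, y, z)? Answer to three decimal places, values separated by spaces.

θ = κ·ℓ = 0.4331 × 3.1729 = 1.37418 rad
ρ = (1 − cos θ)/κ = (1 − 0.19535)/0.4331 = 1.85789
z = sin θ / κ = 0.98073/0.4331 = 2.26445
x = ρ cos φ = 1.85789 × cos(334.71°) = 1.67982
y = ρ sin φ = 1.85789 × sin(334.71°) = -0.79369

1.680 -0.794 2.264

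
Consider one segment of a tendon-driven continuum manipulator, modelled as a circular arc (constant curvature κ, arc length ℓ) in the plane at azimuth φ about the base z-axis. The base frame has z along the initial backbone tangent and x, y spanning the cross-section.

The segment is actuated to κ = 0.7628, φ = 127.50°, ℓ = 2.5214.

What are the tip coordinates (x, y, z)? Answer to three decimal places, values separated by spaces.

θ = κ·ℓ = 0.7628 × 2.5214 = 1.92332 rad
ρ = (1 − cos θ)/κ = (1 − -0.34527)/0.7628 = 1.76360
z = sin θ / κ = 0.93850/0.7628 = 1.23034
x = ρ cos φ = 1.76360 × cos(127.50°) = -1.07361
y = ρ sin φ = 1.76360 × sin(127.50°) = 1.39915

-1.074 1.399 1.230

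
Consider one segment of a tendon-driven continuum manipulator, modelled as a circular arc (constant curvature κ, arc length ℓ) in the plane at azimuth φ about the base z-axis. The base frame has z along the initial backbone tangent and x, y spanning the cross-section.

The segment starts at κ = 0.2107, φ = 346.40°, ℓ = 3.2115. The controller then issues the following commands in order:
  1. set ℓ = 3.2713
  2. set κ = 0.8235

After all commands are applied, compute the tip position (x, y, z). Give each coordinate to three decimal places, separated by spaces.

initial: κ=0.2107, φ=346.40°, ℓ=3.2115
cmd 1: set ℓ=3.2713 → (κ,φ,ℓ)=(0.2107,346.40°,3.2713) → tip=(1.0531,-0.2548,3.0184)
cmd 2: set κ=0.8235 → (κ,φ,ℓ)=(0.8235,346.40°,3.2713) → tip=(2.2443,-0.5429,0.5256)

2.244 -0.543 0.526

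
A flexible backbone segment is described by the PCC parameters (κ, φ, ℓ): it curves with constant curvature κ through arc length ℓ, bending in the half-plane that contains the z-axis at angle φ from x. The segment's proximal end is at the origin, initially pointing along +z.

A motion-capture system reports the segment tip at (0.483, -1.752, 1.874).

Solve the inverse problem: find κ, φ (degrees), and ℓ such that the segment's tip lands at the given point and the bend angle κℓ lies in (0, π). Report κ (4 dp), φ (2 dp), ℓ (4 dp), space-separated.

0.5334 285.41 2.8875

ρ = √(x²+y²) = √(0.483² + -1.752²) = 1.81736
φ = atan2(y, x) mod 360° = atan2(-1.752, 0.483) = 285.4127°
|p|² = ρ² + z² = 1.81736² + 1.874² = 6.81467
κ = 2ρ / |p|² = 2×1.81736 / 6.81467 = 0.53337
θ = 2·atan2(ρ, z) = 2·atan2(1.81736, 1.874) = 1.54011 rad
ℓ = θ/κ = 1.54011/0.53337 = 2.88753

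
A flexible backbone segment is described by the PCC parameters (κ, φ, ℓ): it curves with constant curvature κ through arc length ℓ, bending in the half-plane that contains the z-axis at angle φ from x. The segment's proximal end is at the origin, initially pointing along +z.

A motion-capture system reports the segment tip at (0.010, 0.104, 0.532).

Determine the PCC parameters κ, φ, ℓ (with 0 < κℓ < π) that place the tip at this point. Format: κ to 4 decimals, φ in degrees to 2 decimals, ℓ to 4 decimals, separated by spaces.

ρ = √(x²+y²) = √(0.010² + 0.104²) = 0.10448
φ = atan2(y, x) mod 360° = atan2(0.104, 0.010) = 84.5077°
|p|² = ρ² + z² = 0.10448² + 0.532² = 0.29394
κ = 2ρ / |p|² = 2×0.10448 / 0.29394 = 0.71089
θ = 2·atan2(ρ, z) = 2·atan2(0.10448, 0.532) = 0.38784 rad
ℓ = θ/κ = 0.38784/0.71089 = 0.54558

0.7109 84.51 0.5456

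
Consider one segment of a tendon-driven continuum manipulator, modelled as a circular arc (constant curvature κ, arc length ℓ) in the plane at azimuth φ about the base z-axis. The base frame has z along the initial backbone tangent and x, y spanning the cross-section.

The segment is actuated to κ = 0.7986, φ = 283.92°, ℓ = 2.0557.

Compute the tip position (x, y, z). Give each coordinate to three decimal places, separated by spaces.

θ = κ·ℓ = 0.7986 × 2.0557 = 1.64168 rad
ρ = (1 − cos θ)/κ = (1 − -0.07083)/0.7986 = 1.34088
z = sin θ / κ = 0.99749/0.7986 = 1.24905
x = ρ cos φ = 1.34088 × cos(283.92°) = 0.32257
y = ρ sin φ = 1.34088 × sin(283.92°) = -1.30150

0.323 -1.302 1.249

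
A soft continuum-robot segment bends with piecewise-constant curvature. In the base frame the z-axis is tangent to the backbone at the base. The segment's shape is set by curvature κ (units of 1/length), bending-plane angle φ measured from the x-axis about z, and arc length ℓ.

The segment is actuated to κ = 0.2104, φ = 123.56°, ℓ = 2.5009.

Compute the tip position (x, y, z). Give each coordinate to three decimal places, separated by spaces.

-0.355 0.536 2.387

θ = κ·ℓ = 0.2104 × 2.5009 = 0.52619 rad
ρ = (1 − cos θ)/κ = (1 − 0.86473)/0.2104 = 0.64293
z = sin θ / κ = 0.50224/0.2104 = 2.38708
x = ρ cos φ = 0.64293 × cos(123.56°) = -0.35542
y = ρ sin φ = 0.64293 × sin(123.56°) = 0.53576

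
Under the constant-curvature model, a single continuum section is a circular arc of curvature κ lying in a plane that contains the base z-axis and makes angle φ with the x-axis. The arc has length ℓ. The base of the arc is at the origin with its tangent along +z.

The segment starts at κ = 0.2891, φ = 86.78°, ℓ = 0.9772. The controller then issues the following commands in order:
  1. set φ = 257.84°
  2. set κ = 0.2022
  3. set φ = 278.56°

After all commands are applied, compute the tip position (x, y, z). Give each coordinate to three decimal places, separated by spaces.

initial: κ=0.2891, φ=86.78°, ℓ=0.9772
cmd 1: set φ=257.84° → (κ,φ,ℓ)=(0.2891,257.84°,0.9772) → tip=(-0.0289,-0.1340,0.9643)
cmd 2: set κ=0.2022 → (κ,φ,ℓ)=(0.2022,257.84°,0.9772) → tip=(-0.0203,-0.0941,0.9709)
cmd 3: set φ=278.56° → (κ,φ,ℓ)=(0.2022,278.56°,0.9772) → tip=(0.0143,-0.0952,0.9709)

0.014 -0.095 0.971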